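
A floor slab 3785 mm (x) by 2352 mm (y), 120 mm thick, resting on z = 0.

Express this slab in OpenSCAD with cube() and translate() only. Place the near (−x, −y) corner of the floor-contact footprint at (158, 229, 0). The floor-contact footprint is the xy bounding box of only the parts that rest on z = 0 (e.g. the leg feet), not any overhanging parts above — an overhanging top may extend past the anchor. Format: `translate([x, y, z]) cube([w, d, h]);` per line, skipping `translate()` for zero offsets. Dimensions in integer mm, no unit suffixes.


translate([158, 229, 0]) cube([3785, 2352, 120]);


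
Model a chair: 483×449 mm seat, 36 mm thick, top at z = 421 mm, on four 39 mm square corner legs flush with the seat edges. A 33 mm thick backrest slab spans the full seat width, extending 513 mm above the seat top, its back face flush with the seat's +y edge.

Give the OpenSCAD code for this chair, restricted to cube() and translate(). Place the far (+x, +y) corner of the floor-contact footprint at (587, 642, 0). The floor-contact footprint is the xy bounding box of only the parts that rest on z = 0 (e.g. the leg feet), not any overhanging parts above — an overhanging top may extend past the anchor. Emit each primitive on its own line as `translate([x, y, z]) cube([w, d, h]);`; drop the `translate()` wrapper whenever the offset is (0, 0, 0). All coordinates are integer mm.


// leg_h = 421 - 36 = 385
translate([104, 193, 385]) cube([483, 449, 36]);
translate([104, 193, 0]) cube([39, 39, 385]);
translate([548, 193, 0]) cube([39, 39, 385]);
translate([104, 603, 0]) cube([39, 39, 385]);
translate([548, 603, 0]) cube([39, 39, 385]);
translate([104, 609, 421]) cube([483, 33, 513]);


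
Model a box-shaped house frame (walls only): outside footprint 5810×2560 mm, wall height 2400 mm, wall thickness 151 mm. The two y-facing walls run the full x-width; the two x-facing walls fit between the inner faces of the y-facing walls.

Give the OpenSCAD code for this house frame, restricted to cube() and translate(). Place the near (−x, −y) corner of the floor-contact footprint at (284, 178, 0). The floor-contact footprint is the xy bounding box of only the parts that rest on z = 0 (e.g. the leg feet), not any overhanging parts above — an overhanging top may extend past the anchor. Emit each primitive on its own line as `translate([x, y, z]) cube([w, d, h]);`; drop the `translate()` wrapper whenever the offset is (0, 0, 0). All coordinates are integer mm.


translate([284, 178, 0]) cube([5810, 151, 2400]);
translate([284, 2587, 0]) cube([5810, 151, 2400]);
translate([284, 329, 0]) cube([151, 2258, 2400]);
translate([5943, 329, 0]) cube([151, 2258, 2400]);


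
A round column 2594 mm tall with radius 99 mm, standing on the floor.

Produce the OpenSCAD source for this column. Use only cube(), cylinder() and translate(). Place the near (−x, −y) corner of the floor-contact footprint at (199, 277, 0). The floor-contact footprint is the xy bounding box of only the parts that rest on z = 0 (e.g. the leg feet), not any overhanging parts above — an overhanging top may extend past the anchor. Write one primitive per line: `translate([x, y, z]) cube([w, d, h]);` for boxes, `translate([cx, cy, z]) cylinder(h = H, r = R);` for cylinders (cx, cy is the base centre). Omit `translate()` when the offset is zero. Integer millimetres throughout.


translate([298, 376, 0]) cylinder(h = 2594, r = 99);


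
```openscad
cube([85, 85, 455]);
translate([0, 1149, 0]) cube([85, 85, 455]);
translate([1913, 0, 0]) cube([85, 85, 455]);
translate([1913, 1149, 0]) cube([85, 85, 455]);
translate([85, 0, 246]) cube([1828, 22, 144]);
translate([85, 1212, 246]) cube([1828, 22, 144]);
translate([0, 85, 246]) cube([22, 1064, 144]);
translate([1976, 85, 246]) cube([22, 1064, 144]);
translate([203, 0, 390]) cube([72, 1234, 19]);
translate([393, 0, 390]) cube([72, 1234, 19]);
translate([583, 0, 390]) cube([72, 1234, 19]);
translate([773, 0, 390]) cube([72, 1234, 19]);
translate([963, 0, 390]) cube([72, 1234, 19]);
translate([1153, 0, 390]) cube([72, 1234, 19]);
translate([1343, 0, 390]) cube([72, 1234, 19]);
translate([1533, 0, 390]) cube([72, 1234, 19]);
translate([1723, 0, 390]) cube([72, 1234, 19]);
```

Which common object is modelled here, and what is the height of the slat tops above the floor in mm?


A bed frame. The slat-top height is 409 mm.

Four posts, four rails, and a row of slats — a bed frame. Slats sit on the rails at z = 246 + 144 = 390; with slat thickness 19, the top is 409 mm.


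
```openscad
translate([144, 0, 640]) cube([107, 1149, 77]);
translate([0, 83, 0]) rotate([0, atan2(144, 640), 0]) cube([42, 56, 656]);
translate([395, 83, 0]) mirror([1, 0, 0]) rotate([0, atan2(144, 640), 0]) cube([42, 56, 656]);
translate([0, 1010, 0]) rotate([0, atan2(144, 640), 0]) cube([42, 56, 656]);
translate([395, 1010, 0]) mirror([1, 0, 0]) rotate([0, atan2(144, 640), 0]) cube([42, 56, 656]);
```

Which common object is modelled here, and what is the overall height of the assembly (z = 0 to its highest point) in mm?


A sawhorse. The overall height is 717 mm.

A beam across two mirrored pairs of raked legs — a sawhorse. The beam's underside is at z = 640 (matching the legs' vertical rise in atan2(144, 640)) and the beam is 77 mm tall, so its top is at 640 + 77 = 717 mm. The raked legs top out at the beam's underside, so that is the highest point.


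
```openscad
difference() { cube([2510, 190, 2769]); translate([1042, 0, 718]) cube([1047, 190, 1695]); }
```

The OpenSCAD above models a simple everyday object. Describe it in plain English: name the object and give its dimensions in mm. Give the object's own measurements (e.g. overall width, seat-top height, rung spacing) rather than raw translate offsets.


A wall 2510 mm long (x), 190 mm thick (y), 2769 mm tall, with a rectangular window opening cut through it. The opening is 1047 mm wide and 1695 mm tall; its sill is at z = 718 mm and its near (−x) edge is 1042 mm from the wall's −x end. The opening passes through the full wall thickness.


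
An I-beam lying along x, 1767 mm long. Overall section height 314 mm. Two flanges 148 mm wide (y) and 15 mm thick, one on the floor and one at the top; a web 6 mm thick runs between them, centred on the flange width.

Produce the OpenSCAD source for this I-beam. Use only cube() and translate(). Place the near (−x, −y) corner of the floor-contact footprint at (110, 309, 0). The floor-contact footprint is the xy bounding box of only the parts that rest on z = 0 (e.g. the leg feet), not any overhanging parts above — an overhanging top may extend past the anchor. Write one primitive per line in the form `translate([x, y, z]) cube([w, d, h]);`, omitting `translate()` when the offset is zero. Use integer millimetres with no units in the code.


translate([110, 309, 0]) cube([1767, 148, 15]);
translate([110, 380, 15]) cube([1767, 6, 284]);
translate([110, 309, 299]) cube([1767, 148, 15]);


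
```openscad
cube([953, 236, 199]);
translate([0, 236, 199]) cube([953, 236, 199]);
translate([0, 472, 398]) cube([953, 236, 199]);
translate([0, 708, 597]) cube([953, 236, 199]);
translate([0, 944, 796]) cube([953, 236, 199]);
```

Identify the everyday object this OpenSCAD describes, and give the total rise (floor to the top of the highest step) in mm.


A staircase. The total rise is 995 mm.

5 identical blocks, each offset up and back from the previous — a staircase. Each step is 199 mm tall and there are 5 of them, so the total rise is 5 × 199 = 995 mm.


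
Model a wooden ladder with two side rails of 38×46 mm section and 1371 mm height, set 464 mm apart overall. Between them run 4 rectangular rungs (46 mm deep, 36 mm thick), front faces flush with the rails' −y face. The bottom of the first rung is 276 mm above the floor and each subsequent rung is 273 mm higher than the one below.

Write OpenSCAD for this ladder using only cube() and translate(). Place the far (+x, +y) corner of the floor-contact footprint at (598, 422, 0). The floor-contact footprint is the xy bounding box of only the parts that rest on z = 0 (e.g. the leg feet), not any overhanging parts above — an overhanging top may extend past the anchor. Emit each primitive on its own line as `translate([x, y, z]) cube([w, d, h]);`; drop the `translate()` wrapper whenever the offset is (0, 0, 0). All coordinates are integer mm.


translate([134, 376, 0]) cube([38, 46, 1371]);
translate([560, 376, 0]) cube([38, 46, 1371]);
translate([172, 376, 276]) cube([388, 46, 36]);
translate([172, 376, 549]) cube([388, 46, 36]);
translate([172, 376, 822]) cube([388, 46, 36]);
translate([172, 376, 1095]) cube([388, 46, 36]);


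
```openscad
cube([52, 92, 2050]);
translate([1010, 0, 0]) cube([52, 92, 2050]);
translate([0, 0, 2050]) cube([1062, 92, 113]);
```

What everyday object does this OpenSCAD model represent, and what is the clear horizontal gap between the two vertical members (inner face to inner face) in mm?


A door frame. The clear opening width is 958 mm.

Two 2050 mm tall posts with a header on top — a door frame. The left jamb is 52 mm wide at x = 0; the right jamb starts at x = 1010. The clear opening is 1010 − 52 = 958 mm.


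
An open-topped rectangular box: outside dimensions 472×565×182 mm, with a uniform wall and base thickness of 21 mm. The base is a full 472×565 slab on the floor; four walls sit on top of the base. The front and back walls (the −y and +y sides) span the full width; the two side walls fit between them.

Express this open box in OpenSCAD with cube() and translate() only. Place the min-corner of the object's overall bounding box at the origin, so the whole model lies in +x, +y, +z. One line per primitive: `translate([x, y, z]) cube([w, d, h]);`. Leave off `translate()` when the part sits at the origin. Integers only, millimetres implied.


cube([472, 565, 21]);
translate([0, 0, 21]) cube([472, 21, 161]);
translate([0, 544, 21]) cube([472, 21, 161]);
translate([0, 21, 21]) cube([21, 523, 161]);
translate([451, 21, 21]) cube([21, 523, 161]);


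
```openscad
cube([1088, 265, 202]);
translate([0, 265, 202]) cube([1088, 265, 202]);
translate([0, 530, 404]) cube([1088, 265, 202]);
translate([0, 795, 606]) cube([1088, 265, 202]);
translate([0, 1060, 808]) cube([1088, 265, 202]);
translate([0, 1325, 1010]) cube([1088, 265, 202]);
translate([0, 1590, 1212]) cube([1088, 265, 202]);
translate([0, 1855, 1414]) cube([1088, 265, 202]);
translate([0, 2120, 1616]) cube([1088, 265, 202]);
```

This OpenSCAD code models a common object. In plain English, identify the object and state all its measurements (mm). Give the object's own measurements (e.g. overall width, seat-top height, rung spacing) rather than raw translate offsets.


A straight staircase of 9 solid steps. Each step is 1088 mm wide (x), 265 mm deep (y, the going) and 202 mm tall (the rise). The first step rests on the floor; each subsequent step sits one going further in +y and one rise higher in +z, directly behind and above the previous step with no overlap.


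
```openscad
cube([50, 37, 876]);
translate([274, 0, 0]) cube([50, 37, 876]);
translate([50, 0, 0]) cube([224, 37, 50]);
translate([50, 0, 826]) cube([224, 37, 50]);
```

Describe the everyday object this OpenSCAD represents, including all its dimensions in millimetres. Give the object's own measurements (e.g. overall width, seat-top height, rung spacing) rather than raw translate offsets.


A rectangular picture frame lying in the x–z plane (depth along y). The opening is 224 mm wide (x) by 776 mm tall (z), surrounded by a border 50 mm wide on all four sides. The frame is 37 mm deep and is made of two full-height vertical stiles with two horizontal rails fitted between them.


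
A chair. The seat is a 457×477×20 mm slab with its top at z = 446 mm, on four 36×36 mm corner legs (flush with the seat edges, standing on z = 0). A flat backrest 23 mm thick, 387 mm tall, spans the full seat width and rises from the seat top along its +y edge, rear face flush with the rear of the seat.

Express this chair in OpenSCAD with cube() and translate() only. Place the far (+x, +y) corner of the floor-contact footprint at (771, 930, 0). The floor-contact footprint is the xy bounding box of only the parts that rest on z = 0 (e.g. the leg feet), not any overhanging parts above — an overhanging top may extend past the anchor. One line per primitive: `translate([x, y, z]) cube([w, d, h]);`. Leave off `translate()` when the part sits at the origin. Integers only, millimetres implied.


translate([314, 453, 426]) cube([457, 477, 20]);
translate([314, 453, 0]) cube([36, 36, 426]);
translate([735, 453, 0]) cube([36, 36, 426]);
translate([314, 894, 0]) cube([36, 36, 426]);
translate([735, 894, 0]) cube([36, 36, 426]);
translate([314, 907, 446]) cube([457, 23, 387]);


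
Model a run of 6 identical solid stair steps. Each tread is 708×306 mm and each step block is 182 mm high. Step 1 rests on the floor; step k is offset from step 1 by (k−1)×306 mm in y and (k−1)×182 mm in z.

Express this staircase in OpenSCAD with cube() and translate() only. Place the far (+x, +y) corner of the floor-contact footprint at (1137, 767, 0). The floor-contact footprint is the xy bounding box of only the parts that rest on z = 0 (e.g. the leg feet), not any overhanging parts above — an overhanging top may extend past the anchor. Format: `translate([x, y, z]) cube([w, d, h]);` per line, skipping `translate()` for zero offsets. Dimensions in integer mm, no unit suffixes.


translate([429, 461, 0]) cube([708, 306, 182]);
translate([429, 767, 182]) cube([708, 306, 182]);
translate([429, 1073, 364]) cube([708, 306, 182]);
translate([429, 1379, 546]) cube([708, 306, 182]);
translate([429, 1685, 728]) cube([708, 306, 182]);
translate([429, 1991, 910]) cube([708, 306, 182]);


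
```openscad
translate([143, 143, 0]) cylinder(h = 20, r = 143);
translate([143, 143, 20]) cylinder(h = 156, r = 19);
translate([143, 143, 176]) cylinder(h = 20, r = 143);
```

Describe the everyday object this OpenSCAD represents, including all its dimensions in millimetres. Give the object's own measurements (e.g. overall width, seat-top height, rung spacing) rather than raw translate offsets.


A spool: two coaxial disc flanges of radius 143 mm and thickness 20 mm, joined by a core cylinder of radius 19 mm and height 156 mm. The lower flange rests on z = 0 and the three cylinders share a vertical axis.


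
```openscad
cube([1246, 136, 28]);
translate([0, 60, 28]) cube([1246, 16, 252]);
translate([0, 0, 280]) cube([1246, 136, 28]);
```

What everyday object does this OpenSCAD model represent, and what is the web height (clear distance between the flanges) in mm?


An I-beam. The web height is 252 mm.

Two wide flanges with a thin centred web — an I-beam. Overall 308 mm minus two 28 mm flanges gives a web of 308 − 2·28 = 252 mm.


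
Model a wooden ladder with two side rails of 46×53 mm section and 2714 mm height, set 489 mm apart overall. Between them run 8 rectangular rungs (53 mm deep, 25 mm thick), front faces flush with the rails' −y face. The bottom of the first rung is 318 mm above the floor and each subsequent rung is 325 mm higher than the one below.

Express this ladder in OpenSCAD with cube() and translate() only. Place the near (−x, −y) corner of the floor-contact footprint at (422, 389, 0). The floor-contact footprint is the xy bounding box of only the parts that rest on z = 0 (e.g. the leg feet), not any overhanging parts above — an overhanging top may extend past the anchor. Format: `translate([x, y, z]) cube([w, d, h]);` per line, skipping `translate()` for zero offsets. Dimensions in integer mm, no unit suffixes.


// rung span = 489 - 2*46 = 397
// rung[k] z = 318 + k*325
translate([422, 389, 0]) cube([46, 53, 2714]);
translate([865, 389, 0]) cube([46, 53, 2714]);
translate([468, 389, 318]) cube([397, 53, 25]);
translate([468, 389, 643]) cube([397, 53, 25]);
translate([468, 389, 968]) cube([397, 53, 25]);
translate([468, 389, 1293]) cube([397, 53, 25]);
translate([468, 389, 1618]) cube([397, 53, 25]);
translate([468, 389, 1943]) cube([397, 53, 25]);
translate([468, 389, 2268]) cube([397, 53, 25]);
translate([468, 389, 2593]) cube([397, 53, 25]);


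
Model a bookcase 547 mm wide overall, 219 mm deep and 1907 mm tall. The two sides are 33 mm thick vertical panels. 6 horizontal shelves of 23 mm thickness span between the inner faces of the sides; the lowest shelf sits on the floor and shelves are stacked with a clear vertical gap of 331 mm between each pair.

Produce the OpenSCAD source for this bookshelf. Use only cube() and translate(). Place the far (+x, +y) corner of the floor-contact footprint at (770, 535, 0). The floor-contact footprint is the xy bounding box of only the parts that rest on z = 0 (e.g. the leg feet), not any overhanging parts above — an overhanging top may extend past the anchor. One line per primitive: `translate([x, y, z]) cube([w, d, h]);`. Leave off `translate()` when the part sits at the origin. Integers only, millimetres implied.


translate([223, 316, 0]) cube([33, 219, 1907]);
translate([737, 316, 0]) cube([33, 219, 1907]);
translate([256, 316, 0]) cube([481, 219, 23]);
translate([256, 316, 354]) cube([481, 219, 23]);
translate([256, 316, 708]) cube([481, 219, 23]);
translate([256, 316, 1062]) cube([481, 219, 23]);
translate([256, 316, 1416]) cube([481, 219, 23]);
translate([256, 316, 1770]) cube([481, 219, 23]);


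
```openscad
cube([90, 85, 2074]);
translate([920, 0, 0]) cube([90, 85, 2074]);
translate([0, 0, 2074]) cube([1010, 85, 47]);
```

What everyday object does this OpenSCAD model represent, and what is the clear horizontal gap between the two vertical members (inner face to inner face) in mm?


A door frame. The clear opening width is 830 mm.

Two 2074 mm tall posts with a header on top — a door frame. The left jamb is 90 mm wide at x = 0; the right jamb starts at x = 920. The clear opening is 920 − 90 = 830 mm.


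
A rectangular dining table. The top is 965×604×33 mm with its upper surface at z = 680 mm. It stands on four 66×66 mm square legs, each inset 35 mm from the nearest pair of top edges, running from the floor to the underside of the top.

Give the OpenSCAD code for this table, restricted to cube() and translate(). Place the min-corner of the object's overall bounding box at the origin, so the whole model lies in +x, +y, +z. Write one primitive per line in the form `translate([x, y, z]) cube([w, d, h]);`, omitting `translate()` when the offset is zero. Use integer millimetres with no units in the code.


translate([0, 0, 647]) cube([965, 604, 33]);
translate([35, 35, 0]) cube([66, 66, 647]);
translate([864, 35, 0]) cube([66, 66, 647]);
translate([35, 503, 0]) cube([66, 66, 647]);
translate([864, 503, 0]) cube([66, 66, 647]);


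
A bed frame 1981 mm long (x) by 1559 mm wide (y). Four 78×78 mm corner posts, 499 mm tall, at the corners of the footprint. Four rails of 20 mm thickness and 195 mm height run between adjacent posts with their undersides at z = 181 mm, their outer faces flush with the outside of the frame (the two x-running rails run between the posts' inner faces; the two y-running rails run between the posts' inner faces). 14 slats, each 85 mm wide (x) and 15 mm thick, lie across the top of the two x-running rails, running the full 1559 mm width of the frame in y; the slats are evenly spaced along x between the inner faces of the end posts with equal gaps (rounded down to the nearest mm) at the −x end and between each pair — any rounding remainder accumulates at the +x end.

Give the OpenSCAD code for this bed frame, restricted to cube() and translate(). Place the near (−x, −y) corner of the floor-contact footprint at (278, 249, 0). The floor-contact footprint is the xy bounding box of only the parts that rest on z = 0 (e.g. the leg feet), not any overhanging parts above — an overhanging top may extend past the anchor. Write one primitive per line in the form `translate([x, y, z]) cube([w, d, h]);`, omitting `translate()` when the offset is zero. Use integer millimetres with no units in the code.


translate([278, 249, 0]) cube([78, 78, 499]);
translate([278, 1730, 0]) cube([78, 78, 499]);
translate([2181, 249, 0]) cube([78, 78, 499]);
translate([2181, 1730, 0]) cube([78, 78, 499]);
translate([356, 249, 181]) cube([1825, 20, 195]);
translate([356, 1788, 181]) cube([1825, 20, 195]);
translate([278, 327, 181]) cube([20, 1403, 195]);
translate([2239, 327, 181]) cube([20, 1403, 195]);
translate([398, 249, 376]) cube([85, 1559, 15]);
translate([525, 249, 376]) cube([85, 1559, 15]);
translate([652, 249, 376]) cube([85, 1559, 15]);
translate([779, 249, 376]) cube([85, 1559, 15]);
translate([906, 249, 376]) cube([85, 1559, 15]);
translate([1033, 249, 376]) cube([85, 1559, 15]);
translate([1160, 249, 376]) cube([85, 1559, 15]);
translate([1287, 249, 376]) cube([85, 1559, 15]);
translate([1414, 249, 376]) cube([85, 1559, 15]);
translate([1541, 249, 376]) cube([85, 1559, 15]);
translate([1668, 249, 376]) cube([85, 1559, 15]);
translate([1795, 249, 376]) cube([85, 1559, 15]);
translate([1922, 249, 376]) cube([85, 1559, 15]);
translate([2049, 249, 376]) cube([85, 1559, 15]);


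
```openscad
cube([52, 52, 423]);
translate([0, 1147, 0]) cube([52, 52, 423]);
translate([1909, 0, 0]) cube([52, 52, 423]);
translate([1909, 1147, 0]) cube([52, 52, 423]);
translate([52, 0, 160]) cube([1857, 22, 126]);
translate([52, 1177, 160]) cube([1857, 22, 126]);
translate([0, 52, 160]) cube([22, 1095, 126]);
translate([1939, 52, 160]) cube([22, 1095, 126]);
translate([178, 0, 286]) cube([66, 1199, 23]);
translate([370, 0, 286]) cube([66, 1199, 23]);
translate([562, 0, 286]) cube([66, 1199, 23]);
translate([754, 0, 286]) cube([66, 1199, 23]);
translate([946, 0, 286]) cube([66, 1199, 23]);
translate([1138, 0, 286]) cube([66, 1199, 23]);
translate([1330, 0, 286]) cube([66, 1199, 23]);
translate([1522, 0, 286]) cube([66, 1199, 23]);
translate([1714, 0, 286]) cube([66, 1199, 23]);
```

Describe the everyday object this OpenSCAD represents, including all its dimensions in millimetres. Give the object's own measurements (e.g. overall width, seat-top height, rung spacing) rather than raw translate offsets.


A bed frame 1961 mm long (x) by 1199 mm wide (y). Four 52×52 mm corner posts, 423 mm tall, at the corners of the footprint. Four rails of 22 mm thickness and 126 mm height run between adjacent posts with their undersides at z = 160 mm, their outer faces flush with the outside of the frame (the two x-running rails run between the posts' inner faces; the two y-running rails run between the posts' inner faces). 9 slats, each 66 mm wide (x) and 23 mm thick, lie across the top of the two x-running rails, running the full 1199 mm width of the frame in y; along x they sit between the end posts with a 126 mm gap after the −x posts and between neighbouring slats, leaving 129 mm before the +x posts.


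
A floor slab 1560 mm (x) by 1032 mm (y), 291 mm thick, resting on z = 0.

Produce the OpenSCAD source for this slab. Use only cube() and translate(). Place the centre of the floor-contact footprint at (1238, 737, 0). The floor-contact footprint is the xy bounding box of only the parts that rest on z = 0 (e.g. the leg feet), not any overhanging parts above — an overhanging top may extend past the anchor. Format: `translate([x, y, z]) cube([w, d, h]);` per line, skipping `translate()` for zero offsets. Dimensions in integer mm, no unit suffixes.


translate([458, 221, 0]) cube([1560, 1032, 291]);


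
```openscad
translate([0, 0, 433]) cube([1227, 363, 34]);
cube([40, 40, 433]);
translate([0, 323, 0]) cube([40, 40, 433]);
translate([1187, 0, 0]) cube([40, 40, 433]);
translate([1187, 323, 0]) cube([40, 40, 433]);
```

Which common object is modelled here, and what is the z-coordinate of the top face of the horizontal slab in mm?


A bench. The seat-top height is 467 mm.

A long slab on four corner posts — a bench. The slab sits at z = 433 with thickness 34, so the top is 433 + 34 = 467 mm.


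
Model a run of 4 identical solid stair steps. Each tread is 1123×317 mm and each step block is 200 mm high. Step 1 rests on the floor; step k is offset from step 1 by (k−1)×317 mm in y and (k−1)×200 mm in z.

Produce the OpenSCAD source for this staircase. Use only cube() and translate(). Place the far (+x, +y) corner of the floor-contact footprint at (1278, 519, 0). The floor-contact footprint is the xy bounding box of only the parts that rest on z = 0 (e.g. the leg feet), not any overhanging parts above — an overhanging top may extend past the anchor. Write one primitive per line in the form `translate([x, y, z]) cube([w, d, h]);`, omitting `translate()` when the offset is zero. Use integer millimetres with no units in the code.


translate([155, 202, 0]) cube([1123, 317, 200]);
translate([155, 519, 200]) cube([1123, 317, 200]);
translate([155, 836, 400]) cube([1123, 317, 200]);
translate([155, 1153, 600]) cube([1123, 317, 200]);


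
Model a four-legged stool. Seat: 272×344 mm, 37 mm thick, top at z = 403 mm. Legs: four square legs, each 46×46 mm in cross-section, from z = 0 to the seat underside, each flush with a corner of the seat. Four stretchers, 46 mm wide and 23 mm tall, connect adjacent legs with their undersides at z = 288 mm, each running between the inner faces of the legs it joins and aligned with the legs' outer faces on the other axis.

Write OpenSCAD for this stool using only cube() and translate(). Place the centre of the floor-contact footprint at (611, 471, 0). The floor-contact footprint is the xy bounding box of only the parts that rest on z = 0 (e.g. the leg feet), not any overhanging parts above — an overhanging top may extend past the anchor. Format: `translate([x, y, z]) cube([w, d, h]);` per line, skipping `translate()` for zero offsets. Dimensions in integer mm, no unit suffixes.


// leg_h = 403 - 37 = 366
// stretcher span = 272 - 2*46 = 180
translate([475, 299, 366]) cube([272, 344, 37]);
translate([475, 299, 0]) cube([46, 46, 366]);
translate([701, 299, 0]) cube([46, 46, 366]);
translate([475, 597, 0]) cube([46, 46, 366]);
translate([701, 597, 0]) cube([46, 46, 366]);
translate([521, 299, 288]) cube([180, 46, 23]);
translate([521, 597, 288]) cube([180, 46, 23]);
translate([475, 345, 288]) cube([46, 252, 23]);
translate([701, 345, 288]) cube([46, 252, 23]);


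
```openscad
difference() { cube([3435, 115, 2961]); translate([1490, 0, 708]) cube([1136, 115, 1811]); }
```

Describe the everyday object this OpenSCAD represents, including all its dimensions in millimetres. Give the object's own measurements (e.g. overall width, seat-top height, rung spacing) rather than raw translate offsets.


A wall 3435 mm long (x), 115 mm thick (y), 2961 mm tall, with a rectangular window opening cut through it. The opening is 1136 mm wide and 1811 mm tall; its sill is at z = 708 mm and its near (−x) edge is 1490 mm from the wall's −x end. The opening passes through the full wall thickness.


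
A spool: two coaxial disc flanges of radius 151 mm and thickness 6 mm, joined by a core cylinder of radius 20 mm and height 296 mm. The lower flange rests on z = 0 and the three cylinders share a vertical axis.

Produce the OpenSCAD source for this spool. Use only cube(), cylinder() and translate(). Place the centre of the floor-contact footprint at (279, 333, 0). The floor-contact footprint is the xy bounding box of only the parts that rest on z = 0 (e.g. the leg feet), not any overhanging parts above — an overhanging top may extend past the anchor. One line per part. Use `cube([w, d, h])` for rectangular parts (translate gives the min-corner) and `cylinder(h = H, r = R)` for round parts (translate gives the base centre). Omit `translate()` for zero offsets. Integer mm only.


translate([279, 333, 0]) cylinder(h = 6, r = 151);
translate([279, 333, 6]) cylinder(h = 296, r = 20);
translate([279, 333, 302]) cylinder(h = 6, r = 151);


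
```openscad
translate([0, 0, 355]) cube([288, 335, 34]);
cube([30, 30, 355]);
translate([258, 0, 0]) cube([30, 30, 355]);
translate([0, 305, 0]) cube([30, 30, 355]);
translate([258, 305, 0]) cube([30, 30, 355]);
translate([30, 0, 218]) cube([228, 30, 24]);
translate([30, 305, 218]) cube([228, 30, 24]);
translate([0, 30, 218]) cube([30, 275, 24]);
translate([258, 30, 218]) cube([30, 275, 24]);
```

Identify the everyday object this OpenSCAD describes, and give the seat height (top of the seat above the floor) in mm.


A stool. The seat height is 389 mm.

A 288×335×34 slab at z = 355 on four corner posts — a stool. The seat top is 355 + 34 = 389 mm.


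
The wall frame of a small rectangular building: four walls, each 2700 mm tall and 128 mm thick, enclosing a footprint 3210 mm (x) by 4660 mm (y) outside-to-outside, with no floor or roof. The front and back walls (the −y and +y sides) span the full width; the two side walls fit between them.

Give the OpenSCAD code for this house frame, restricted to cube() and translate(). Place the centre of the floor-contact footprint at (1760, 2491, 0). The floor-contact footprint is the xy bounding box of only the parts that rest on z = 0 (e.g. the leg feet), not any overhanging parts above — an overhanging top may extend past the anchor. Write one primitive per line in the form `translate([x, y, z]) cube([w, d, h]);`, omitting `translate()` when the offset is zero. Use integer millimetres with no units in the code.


translate([155, 161, 0]) cube([3210, 128, 2700]);
translate([155, 4693, 0]) cube([3210, 128, 2700]);
translate([155, 289, 0]) cube([128, 4404, 2700]);
translate([3237, 289, 0]) cube([128, 4404, 2700]);


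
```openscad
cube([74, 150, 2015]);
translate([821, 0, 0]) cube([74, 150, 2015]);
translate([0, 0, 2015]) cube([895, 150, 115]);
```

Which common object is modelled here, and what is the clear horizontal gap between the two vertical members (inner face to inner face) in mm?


A door frame. The clear opening width is 747 mm.

Two 2015 mm tall posts with a header on top — a door frame. The left jamb is 74 mm wide at x = 0; the right jamb starts at x = 821. The clear opening is 821 − 74 = 747 mm.


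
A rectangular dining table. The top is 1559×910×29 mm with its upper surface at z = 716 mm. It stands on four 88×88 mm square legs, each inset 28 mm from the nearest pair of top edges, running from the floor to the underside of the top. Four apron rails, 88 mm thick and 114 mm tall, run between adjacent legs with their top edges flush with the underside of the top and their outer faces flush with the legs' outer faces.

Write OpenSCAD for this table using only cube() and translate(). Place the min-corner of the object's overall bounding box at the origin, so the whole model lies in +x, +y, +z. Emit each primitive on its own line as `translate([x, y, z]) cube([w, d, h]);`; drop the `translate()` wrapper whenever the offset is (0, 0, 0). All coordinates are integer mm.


translate([0, 0, 687]) cube([1559, 910, 29]);
translate([28, 28, 0]) cube([88, 88, 687]);
translate([1443, 28, 0]) cube([88, 88, 687]);
translate([28, 794, 0]) cube([88, 88, 687]);
translate([1443, 794, 0]) cube([88, 88, 687]);
translate([116, 28, 573]) cube([1327, 88, 114]);
translate([116, 794, 573]) cube([1327, 88, 114]);
translate([28, 116, 573]) cube([88, 678, 114]);
translate([1443, 116, 573]) cube([88, 678, 114]);


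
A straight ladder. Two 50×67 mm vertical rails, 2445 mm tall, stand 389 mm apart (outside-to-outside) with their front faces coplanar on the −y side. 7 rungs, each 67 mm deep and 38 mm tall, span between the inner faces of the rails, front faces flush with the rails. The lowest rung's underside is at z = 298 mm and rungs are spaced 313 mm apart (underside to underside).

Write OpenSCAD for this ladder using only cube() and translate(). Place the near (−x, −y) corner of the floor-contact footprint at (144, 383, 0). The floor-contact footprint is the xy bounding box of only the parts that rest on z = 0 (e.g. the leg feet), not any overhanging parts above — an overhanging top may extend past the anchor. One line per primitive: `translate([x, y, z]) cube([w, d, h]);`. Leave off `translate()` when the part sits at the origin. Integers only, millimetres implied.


translate([144, 383, 0]) cube([50, 67, 2445]);
translate([483, 383, 0]) cube([50, 67, 2445]);
translate([194, 383, 298]) cube([289, 67, 38]);
translate([194, 383, 611]) cube([289, 67, 38]);
translate([194, 383, 924]) cube([289, 67, 38]);
translate([194, 383, 1237]) cube([289, 67, 38]);
translate([194, 383, 1550]) cube([289, 67, 38]);
translate([194, 383, 1863]) cube([289, 67, 38]);
translate([194, 383, 2176]) cube([289, 67, 38]);


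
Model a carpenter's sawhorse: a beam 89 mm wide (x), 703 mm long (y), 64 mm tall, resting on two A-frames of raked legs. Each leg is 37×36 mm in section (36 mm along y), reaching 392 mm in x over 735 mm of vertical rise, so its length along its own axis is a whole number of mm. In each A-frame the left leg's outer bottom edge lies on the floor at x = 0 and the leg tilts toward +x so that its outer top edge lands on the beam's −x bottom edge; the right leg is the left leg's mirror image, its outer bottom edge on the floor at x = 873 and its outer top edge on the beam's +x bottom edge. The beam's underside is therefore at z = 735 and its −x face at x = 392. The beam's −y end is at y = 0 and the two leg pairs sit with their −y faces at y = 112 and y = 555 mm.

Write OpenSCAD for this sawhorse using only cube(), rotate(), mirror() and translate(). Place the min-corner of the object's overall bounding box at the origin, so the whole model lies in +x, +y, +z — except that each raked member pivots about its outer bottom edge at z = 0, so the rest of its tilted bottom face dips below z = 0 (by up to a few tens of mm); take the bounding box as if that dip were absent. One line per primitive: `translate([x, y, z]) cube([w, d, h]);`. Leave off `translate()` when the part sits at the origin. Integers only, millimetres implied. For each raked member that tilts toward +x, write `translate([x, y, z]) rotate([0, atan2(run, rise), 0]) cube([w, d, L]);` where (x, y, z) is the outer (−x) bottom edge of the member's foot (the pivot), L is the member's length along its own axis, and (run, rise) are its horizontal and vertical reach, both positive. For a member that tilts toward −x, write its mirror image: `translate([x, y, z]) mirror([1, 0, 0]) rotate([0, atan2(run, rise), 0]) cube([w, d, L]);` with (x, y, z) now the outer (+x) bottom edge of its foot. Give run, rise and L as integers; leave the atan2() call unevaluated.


translate([392, 0, 735]) cube([89, 703, 64]);
translate([0, 112, 0]) rotate([0, atan2(392, 735), 0]) cube([37, 36, 833]);
translate([873, 112, 0]) mirror([1, 0, 0]) rotate([0, atan2(392, 735), 0]) cube([37, 36, 833]);
translate([0, 555, 0]) rotate([0, atan2(392, 735), 0]) cube([37, 36, 833]);
translate([873, 555, 0]) mirror([1, 0, 0]) rotate([0, atan2(392, 735), 0]) cube([37, 36, 833]);


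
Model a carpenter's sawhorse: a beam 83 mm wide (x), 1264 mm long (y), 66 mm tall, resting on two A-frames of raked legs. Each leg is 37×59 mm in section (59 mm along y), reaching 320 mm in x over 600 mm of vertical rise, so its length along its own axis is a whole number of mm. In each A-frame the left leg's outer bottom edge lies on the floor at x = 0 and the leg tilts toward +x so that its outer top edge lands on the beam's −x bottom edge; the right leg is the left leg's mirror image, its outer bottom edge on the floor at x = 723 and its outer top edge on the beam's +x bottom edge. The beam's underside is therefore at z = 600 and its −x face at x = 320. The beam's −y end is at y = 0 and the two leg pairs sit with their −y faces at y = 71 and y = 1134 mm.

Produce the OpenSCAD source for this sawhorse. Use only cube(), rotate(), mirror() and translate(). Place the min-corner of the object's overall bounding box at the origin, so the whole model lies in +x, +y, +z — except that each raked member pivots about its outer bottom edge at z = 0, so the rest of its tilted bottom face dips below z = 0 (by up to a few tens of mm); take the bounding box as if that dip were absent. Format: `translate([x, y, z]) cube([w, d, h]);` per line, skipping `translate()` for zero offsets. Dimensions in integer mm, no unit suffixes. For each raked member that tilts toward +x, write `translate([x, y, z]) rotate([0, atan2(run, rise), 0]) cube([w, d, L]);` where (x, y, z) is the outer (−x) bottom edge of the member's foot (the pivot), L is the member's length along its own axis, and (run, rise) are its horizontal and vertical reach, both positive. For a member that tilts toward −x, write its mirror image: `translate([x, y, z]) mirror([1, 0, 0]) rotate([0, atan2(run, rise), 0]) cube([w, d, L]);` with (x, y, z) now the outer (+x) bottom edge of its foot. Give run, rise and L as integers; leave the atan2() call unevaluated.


translate([320, 0, 600]) cube([83, 1264, 66]);
translate([0, 71, 0]) rotate([0, atan2(320, 600), 0]) cube([37, 59, 680]);
translate([723, 71, 0]) mirror([1, 0, 0]) rotate([0, atan2(320, 600), 0]) cube([37, 59, 680]);
translate([0, 1134, 0]) rotate([0, atan2(320, 600), 0]) cube([37, 59, 680]);
translate([723, 1134, 0]) mirror([1, 0, 0]) rotate([0, atan2(320, 600), 0]) cube([37, 59, 680]);


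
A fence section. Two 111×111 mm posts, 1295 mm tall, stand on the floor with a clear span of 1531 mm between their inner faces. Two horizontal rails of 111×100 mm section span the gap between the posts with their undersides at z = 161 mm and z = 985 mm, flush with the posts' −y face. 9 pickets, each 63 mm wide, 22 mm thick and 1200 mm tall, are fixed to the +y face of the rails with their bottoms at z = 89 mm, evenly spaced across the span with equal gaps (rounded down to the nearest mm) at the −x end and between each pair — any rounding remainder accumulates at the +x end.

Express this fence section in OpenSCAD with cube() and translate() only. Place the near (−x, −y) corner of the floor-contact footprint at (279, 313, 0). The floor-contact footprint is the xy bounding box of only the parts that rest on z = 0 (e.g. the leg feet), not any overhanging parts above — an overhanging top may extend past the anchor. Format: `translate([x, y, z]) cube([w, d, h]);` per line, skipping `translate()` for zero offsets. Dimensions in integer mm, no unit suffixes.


translate([279, 313, 0]) cube([111, 111, 1295]);
translate([1921, 313, 0]) cube([111, 111, 1295]);
translate([390, 313, 161]) cube([1531, 111, 100]);
translate([390, 313, 985]) cube([1531, 111, 100]);
translate([486, 424, 89]) cube([63, 22, 1200]);
translate([645, 424, 89]) cube([63, 22, 1200]);
translate([804, 424, 89]) cube([63, 22, 1200]);
translate([963, 424, 89]) cube([63, 22, 1200]);
translate([1122, 424, 89]) cube([63, 22, 1200]);
translate([1281, 424, 89]) cube([63, 22, 1200]);
translate([1440, 424, 89]) cube([63, 22, 1200]);
translate([1599, 424, 89]) cube([63, 22, 1200]);
translate([1758, 424, 89]) cube([63, 22, 1200]);


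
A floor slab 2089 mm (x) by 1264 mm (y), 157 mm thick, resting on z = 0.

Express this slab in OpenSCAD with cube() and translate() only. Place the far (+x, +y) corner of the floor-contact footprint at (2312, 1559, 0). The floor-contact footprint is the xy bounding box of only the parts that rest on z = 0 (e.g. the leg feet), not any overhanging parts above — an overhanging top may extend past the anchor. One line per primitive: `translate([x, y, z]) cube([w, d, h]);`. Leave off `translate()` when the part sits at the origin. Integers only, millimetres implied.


translate([223, 295, 0]) cube([2089, 1264, 157]);


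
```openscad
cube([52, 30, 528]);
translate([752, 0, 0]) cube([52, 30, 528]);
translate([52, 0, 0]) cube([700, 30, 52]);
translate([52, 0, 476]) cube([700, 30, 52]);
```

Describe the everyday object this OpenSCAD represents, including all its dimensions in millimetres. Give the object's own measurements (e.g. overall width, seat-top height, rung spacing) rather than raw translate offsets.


A rectangular picture frame lying in the x–z plane (depth along y). The opening is 700 mm wide (x) by 424 mm tall (z), surrounded by a border 52 mm wide on all four sides. The frame is 30 mm deep and is made of two full-height vertical stiles with two horizontal rails fitted between them.
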